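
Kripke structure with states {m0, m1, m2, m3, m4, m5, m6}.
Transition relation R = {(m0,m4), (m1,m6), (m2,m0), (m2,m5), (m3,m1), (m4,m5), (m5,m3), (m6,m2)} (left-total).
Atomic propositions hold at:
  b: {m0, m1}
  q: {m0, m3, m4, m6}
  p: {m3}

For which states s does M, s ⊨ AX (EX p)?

{m4}

Sat(EX p) = {s : some successor in {m3}} = {m5}
Sat(AX (EX p)) = {s : every successor in {m5}} = {m4}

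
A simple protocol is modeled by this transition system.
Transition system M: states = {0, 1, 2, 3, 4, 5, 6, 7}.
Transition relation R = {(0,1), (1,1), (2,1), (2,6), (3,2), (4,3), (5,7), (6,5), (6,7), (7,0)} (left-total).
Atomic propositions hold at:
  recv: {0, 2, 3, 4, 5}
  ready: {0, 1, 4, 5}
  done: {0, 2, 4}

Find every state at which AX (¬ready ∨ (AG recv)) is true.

Sat(¬ready) = {2, 3, 6, 7}
AG recv: greatest fixpoint, start Z0 = {0, 2, 3, 4, 5}, keep only states in Sat with every successor in Z. Z1 = {3, 4}; Z2 = {4}; Z3 = ∅; fixed.
Sat(AG recv) = ∅
Sat(¬ready ∨ (AG recv)) = {2, 3, 6, 7}
Sat(AX (¬ready ∨ (AG recv))) = {s : every successor in {2, 3, 6, 7}} = {3, 4, 5}

{3, 4, 5}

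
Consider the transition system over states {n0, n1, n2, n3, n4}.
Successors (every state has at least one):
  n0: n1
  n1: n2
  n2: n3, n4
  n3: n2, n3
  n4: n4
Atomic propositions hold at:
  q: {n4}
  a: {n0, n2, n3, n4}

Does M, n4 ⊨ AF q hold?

Yes

AF q: least fixpoint, start Z0 = {n4}, add states with every successor in Z. Already a fixed point.
Sat(AF q) = {n4}
n4 ∈ Sat(AF q) = {n4}, so the formula holds at n4.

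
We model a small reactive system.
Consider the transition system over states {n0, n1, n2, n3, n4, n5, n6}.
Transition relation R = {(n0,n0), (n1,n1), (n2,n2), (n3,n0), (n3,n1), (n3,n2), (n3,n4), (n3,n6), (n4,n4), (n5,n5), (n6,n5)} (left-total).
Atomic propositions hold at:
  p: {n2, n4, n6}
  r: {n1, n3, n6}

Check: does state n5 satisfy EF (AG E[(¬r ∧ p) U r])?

No

Sat(¬r) = {n0, n2, n4, n5}
Sat(¬r ∧ p) = {n2, n4}
E[(¬r ∧ p) U r]: least fixpoint, start Z0 = Sat(r) = {n1, n3, n6}, add states in Sat(¬r ∧ p) with some successor in Z. Already a fixed point.
Sat(E[(¬r ∧ p) U r]) = {n1, n3, n6}
AG E[(¬r ∧ p) U r]: greatest fixpoint, start Z0 = {n1, n3, n6}, keep only states in Sat with every successor in Z. Z1 = {n1}; fixed.
Sat(AG E[(¬r ∧ p) U r]) = {n1}
EF (AG E[(¬r ∧ p) U r]): least fixpoint, start Z0 = {n1}, add states with some successor in Z. Z1 = {n1, n3}; fixed.
Sat(EF (AG E[(¬r ∧ p) U r])) = {n1, n3}
n5 ∉ Sat(EF (AG E[(¬r ∧ p) U r])) = {n1, n3}, so the formula does not hold at n5.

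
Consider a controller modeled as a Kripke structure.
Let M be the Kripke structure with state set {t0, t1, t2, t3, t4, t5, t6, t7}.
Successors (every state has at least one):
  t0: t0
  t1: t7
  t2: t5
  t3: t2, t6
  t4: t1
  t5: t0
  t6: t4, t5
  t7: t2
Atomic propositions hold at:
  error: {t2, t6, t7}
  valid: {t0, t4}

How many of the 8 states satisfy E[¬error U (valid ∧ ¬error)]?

3

Sat(¬error) = {t0, t1, t3, t4, t5}
Sat(valid ∧ ¬error) = {t0, t4}
E[¬error U (valid ∧ ¬error)]: least fixpoint, start Z0 = Sat((valid ∧ ¬error)) = {t0, t4}, add states in Sat(¬error) with some successor in Z. Z1 = {t0, t4, t5}; fixed.
Sat(E[¬error U (valid ∧ ¬error)]) = {t0, t4, t5}
|Sat(E[¬error U (valid ∧ ¬error)])| = |{t0, t4, t5}| = 3.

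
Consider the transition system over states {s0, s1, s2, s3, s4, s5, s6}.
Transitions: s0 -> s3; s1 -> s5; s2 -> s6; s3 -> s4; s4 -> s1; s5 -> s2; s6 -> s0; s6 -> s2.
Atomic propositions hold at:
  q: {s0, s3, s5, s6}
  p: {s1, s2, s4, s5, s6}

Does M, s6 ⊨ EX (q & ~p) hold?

Yes

Sat(~p) = {s0, s3}
Sat(q & ~p) = {s0, s3}
Sat(EX (q & ~p)) = {s : some successor in {s0, s3}} = {s0, s6}
s6 ∈ Sat(EX (q & ~p)) = {s0, s6}, so the formula holds at s6.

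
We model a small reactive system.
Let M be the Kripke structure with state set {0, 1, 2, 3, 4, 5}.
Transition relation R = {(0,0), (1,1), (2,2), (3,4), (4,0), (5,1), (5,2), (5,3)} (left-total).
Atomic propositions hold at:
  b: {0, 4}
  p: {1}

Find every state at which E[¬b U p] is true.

{1, 5}

Sat(¬b) = {1, 2, 3, 5}
E[¬b U p]: least fixpoint, start Z0 = Sat(p) = {1}, add states in Sat(¬b) with some successor in Z. Z1 = {1, 5}; fixed.
Sat(E[¬b U p]) = {1, 5}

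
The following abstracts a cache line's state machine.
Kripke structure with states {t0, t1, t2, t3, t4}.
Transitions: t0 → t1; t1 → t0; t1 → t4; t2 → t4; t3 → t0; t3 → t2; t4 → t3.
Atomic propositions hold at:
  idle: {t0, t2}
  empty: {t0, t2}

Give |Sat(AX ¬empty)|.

3

Sat(¬empty) = {t1, t3, t4}
Sat(AX ¬empty) = {s : every successor in {t1, t3, t4}} = {t0, t2, t4}
|Sat(AX ¬empty)| = |{t0, t2, t4}| = 3.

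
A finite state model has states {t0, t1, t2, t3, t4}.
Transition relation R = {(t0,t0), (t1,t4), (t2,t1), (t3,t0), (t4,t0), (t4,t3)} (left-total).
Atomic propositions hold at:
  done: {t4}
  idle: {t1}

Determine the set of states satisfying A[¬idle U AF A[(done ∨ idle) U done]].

Sat(¬idle) = {t0, t2, t3, t4}
Sat(done ∨ idle) = {t1, t4}
A[(done ∨ idle) U done]: least fixpoint, start Z0 = Sat(done) = {t4}, add states in Sat(done ∨ idle) with every successor in Z. Z1 = {t1, t4}; fixed.
Sat(A[(done ∨ idle) U done]) = {t1, t4}
AF A[(done ∨ idle) U done]: least fixpoint, start Z0 = {t1, t4}, add states with every successor in Z. Z1 = {t1, t2, t4}; fixed.
Sat(AF A[(done ∨ idle) U done]) = {t1, t2, t4}
A[¬idle U AF A[(done ∨ idle) U done]]: least fixpoint, start Z0 = Sat(AF A[(done ∨ idle) U done]) = {t1, t2, t4}, add states in Sat(¬idle) with every successor in Z. Already a fixed point.
Sat(A[¬idle U AF A[(done ∨ idle) U done]]) = {t1, t2, t4}

{t1, t2, t4}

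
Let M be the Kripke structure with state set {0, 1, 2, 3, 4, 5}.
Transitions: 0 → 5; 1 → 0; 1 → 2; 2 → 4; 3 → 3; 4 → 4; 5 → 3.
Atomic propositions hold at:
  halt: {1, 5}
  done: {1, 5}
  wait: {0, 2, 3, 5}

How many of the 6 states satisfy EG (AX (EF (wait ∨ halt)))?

4

Sat(wait ∨ halt) = {0, 1, 2, 3, 5}
EF (wait ∨ halt): least fixpoint, start Z0 = {0, 1, 2, 3, 5}, add states with some successor in Z. Already a fixed point.
Sat(EF (wait ∨ halt)) = {0, 1, 2, 3, 5}
Sat(AX (EF (wait ∨ halt))) = {s : every successor in {0, 1, 2, 3, 5}} = {0, 1, 3, 5}
EG (AX (EF (wait ∨ halt))): greatest fixpoint, start Z0 = {0, 1, 3, 5}, keep only states in Sat with some successor in Z. Already a fixed point.
Sat(EG (AX (EF (wait ∨ halt)))) = {0, 1, 3, 5}
|Sat(EG (AX (EF (wait ∨ halt))))| = |{0, 1, 3, 5}| = 4.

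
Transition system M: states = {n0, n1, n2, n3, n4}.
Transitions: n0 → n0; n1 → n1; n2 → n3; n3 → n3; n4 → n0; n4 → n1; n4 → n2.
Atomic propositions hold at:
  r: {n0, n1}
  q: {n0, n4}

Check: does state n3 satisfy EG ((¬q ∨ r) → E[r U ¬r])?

Sat(¬q) = {n1, n2, n3}
Sat(¬q ∨ r) = {n0, n1, n2, n3}
Sat(¬r) = {n2, n3, n4}
E[r U ¬r]: least fixpoint, start Z0 = Sat(¬r) = {n2, n3, n4}, add states in Sat(r) with some successor in Z. Already a fixed point.
Sat(E[r U ¬r]) = {n2, n3, n4}
Sat((¬q ∨ r) → E[r U ¬r]) = {n2, n3, n4}
EG ((¬q ∨ r) → E[r U ¬r]): greatest fixpoint, start Z0 = {n2, n3, n4}, keep only states in Sat with some successor in Z. Already a fixed point.
Sat(EG ((¬q ∨ r) → E[r U ¬r])) = {n2, n3, n4}
n3 ∈ Sat(EG ((¬q ∨ r) → E[r U ¬r])) = {n2, n3, n4}, so the formula holds at n3.

Yes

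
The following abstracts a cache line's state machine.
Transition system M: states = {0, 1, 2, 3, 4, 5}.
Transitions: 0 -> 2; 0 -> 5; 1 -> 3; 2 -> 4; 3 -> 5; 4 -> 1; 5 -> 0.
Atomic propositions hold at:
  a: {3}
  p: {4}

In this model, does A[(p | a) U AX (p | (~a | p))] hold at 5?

Yes

Sat(p | a) = {3, 4}
Sat(~a) = {0, 1, 2, 4, 5}
Sat(~a | p) = {0, 1, 2, 4, 5}
Sat(p | (~a | p)) = {0, 1, 2, 4, 5}
Sat(AX (p | (~a | p))) = {s : every successor in {0, 1, 2, 4, 5}} = {0, 2, 3, 4, 5}
A[(p | a) U AX (p | (~a | p))]: least fixpoint, start Z0 = Sat(AX (p | (~a | p))) = {0, 2, 3, 4, 5}, add states in Sat(p | a) with every successor in Z. Already a fixed point.
Sat(A[(p | a) U AX (p | (~a | p))]) = {0, 2, 3, 4, 5}
5 ∈ Sat(A[(p | a) U AX (p | (~a | p))]) = {0, 2, 3, 4, 5}, so the formula holds at 5.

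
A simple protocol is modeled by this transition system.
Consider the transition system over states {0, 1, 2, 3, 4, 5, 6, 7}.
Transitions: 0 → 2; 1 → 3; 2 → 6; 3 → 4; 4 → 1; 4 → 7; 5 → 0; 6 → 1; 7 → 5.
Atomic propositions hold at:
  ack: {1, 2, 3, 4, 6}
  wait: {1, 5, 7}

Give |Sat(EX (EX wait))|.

3

Sat(EX wait) = {s : some successor in {1, 5, 7}} = {4, 6, 7}
Sat(EX (EX wait)) = {s : some successor in {4, 6, 7}} = {2, 3, 4}
|Sat(EX (EX wait))| = |{2, 3, 4}| = 3.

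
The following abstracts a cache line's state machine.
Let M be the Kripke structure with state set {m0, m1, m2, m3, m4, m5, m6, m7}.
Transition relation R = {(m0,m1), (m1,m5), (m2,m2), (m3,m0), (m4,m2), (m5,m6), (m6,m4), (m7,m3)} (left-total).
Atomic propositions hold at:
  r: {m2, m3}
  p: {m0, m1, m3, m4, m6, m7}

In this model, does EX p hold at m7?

Yes

Sat(EX p) = {s : some successor in {m0, m1, m3, m4, m6, m7}} = {m0, m3, m5, m6, m7}
m7 ∈ Sat(EX p) = {m0, m3, m5, m6, m7}, so the formula holds at m7.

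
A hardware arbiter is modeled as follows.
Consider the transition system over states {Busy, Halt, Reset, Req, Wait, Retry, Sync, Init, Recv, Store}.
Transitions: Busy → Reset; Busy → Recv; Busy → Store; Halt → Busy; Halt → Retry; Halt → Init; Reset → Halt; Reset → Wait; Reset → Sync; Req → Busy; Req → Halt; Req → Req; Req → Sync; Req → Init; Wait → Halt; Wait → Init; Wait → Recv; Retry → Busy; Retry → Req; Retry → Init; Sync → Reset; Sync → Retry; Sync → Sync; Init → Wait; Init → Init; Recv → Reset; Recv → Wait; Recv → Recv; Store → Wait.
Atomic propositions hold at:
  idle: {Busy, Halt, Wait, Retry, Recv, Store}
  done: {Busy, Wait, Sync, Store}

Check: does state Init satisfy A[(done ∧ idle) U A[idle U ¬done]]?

Yes

Sat(done ∧ idle) = {Busy, Wait, Store}
Sat(¬done) = {Halt, Reset, Req, Retry, Init, Recv}
A[idle U ¬done]: least fixpoint, start Z0 = Sat(¬done) = {Halt, Reset, Req, Retry, Init, Recv}, add states in Sat(idle) with every successor in Z. Z1 = {Halt, Reset, Req, Wait, Retry, Init, Recv}; Z2 = {Halt, Reset, Req, Wait, Retry, Init, Recv, Store}; Z3 = {Busy, Halt, Reset, Req, Wait, Retry, Init, Recv, Store}; fixed.
Sat(A[idle U ¬done]) = {Busy, Halt, Reset, Req, Wait, Retry, Init, Recv, Store}
A[(done ∧ idle) U A[idle U ¬done]]: least fixpoint, start Z0 = Sat(A[idle U ¬done]) = {Busy, Halt, Reset, Req, Wait, Retry, Init, Recv, Store}, add states in Sat(done ∧ idle) with every successor in Z. Already a fixed point.
Sat(A[(done ∧ idle) U A[idle U ¬done]]) = {Busy, Halt, Reset, Req, Wait, Retry, Init, Recv, Store}
Init ∈ Sat(A[(done ∧ idle) U A[idle U ¬done]]) = {Busy, Halt, Reset, Req, Wait, Retry, Init, Recv, Store}, so the formula holds at Init.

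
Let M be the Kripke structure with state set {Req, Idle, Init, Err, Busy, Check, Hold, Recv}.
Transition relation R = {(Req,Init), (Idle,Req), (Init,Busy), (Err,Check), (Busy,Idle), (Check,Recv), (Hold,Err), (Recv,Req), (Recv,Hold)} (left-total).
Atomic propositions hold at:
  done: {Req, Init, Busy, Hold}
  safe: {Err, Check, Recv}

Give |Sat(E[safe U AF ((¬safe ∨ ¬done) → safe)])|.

Sat(¬safe) = {Req, Idle, Init, Busy, Hold}
Sat(¬done) = {Idle, Err, Check, Recv}
Sat(¬safe ∨ ¬done) = {Req, Idle, Init, Err, Busy, Check, Hold, Recv}
Sat((¬safe ∨ ¬done) → safe) = {Err, Check, Recv}
AF ((¬safe ∨ ¬done) → safe): least fixpoint, start Z0 = {Err, Check, Recv}, add states with every successor in Z. Z1 = {Err, Check, Hold, Recv}; fixed.
Sat(AF ((¬safe ∨ ¬done) → safe)) = {Err, Check, Hold, Recv}
E[safe U AF ((¬safe ∨ ¬done) → safe)]: least fixpoint, start Z0 = Sat(AF ((¬safe ∨ ¬done) → safe)) = {Err, Check, Hold, Recv}, add states in Sat(safe) with some successor in Z. Already a fixed point.
Sat(E[safe U AF ((¬safe ∨ ¬done) → safe)]) = {Err, Check, Hold, Recv}
|Sat(E[safe U AF ((¬safe ∨ ¬done) → safe)])| = |{Err, Check, Hold, Recv}| = 4.

4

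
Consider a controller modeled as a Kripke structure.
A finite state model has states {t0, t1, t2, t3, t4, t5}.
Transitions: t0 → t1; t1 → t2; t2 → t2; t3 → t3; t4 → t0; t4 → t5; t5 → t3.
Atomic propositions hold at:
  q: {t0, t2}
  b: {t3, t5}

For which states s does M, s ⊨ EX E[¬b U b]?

Sat(¬b) = {t0, t1, t2, t4}
E[¬b U b]: least fixpoint, start Z0 = Sat(b) = {t3, t5}, add states in Sat(¬b) with some successor in Z. Z1 = {t3, t4, t5}; fixed.
Sat(E[¬b U b]) = {t3, t4, t5}
Sat(EX E[¬b U b]) = {s : some successor in {t3, t4, t5}} = {t3, t4, t5}

{t3, t4, t5}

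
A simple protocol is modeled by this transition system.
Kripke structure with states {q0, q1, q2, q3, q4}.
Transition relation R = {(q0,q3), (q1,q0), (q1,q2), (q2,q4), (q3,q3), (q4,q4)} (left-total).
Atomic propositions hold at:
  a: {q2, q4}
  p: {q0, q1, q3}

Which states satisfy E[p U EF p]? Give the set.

EF p: least fixpoint, start Z0 = {q0, q1, q3}, add states with some successor in Z. Already a fixed point.
Sat(EF p) = {q0, q1, q3}
E[p U EF p]: least fixpoint, start Z0 = Sat(EF p) = {q0, q1, q3}, add states in Sat(p) with some successor in Z. Already a fixed point.
Sat(E[p U EF p]) = {q0, q1, q3}

{q0, q1, q3}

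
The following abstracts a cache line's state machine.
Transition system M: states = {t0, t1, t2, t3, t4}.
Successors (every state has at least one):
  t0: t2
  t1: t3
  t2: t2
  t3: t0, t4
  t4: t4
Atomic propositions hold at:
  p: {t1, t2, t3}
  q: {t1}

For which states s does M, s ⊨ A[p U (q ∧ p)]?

{t1}

Sat(q ∧ p) = {t1}
A[p U (q ∧ p)]: least fixpoint, start Z0 = Sat((q ∧ p)) = {t1}, add states in Sat(p) with every successor in Z. Already a fixed point.
Sat(A[p U (q ∧ p)]) = {t1}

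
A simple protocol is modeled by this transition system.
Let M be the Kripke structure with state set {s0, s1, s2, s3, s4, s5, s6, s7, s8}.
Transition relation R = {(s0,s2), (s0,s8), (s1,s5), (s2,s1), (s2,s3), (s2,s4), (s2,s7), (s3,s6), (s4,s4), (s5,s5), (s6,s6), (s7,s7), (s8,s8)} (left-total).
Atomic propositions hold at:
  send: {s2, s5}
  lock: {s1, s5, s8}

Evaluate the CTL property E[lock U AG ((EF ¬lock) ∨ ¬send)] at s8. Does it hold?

Sat(¬lock) = {s0, s2, s3, s4, s6, s7}
EF ¬lock: least fixpoint, start Z0 = {s0, s2, s3, s4, s6, s7}, add states with some successor in Z. Already a fixed point.
Sat(EF ¬lock) = {s0, s2, s3, s4, s6, s7}
Sat(¬send) = {s0, s1, s3, s4, s6, s7, s8}
Sat((EF ¬lock) ∨ ¬send) = {s0, s1, s2, s3, s4, s6, s7, s8}
AG ((EF ¬lock) ∨ ¬send): greatest fixpoint, start Z0 = {s0, s1, s2, s3, s4, s6, s7, s8}, keep only states in Sat with every successor in Z. Z1 = {s0, s2, s3, s4, s6, s7, s8}; Z2 = {s0, s3, s4, s6, s7, s8}; Z3 = {s3, s4, s6, s7, s8}; fixed.
Sat(AG ((EF ¬lock) ∨ ¬send)) = {s3, s4, s6, s7, s8}
E[lock U AG ((EF ¬lock) ∨ ¬send)]: least fixpoint, start Z0 = Sat(AG ((EF ¬lock) ∨ ¬send)) = {s3, s4, s6, s7, s8}, add states in Sat(lock) with some successor in Z. Already a fixed point.
Sat(E[lock U AG ((EF ¬lock) ∨ ¬send)]) = {s3, s4, s6, s7, s8}
s8 ∈ Sat(E[lock U AG ((EF ¬lock) ∨ ¬send)]) = {s3, s4, s6, s7, s8}, so the formula holds at s8.

Yes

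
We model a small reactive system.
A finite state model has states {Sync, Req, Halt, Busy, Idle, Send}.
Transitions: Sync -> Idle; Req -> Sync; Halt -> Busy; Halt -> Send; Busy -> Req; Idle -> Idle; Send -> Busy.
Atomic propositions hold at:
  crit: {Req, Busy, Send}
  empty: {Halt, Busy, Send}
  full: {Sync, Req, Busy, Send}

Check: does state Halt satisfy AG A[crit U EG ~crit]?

No

Sat(~crit) = {Sync, Halt, Idle}
EG ~crit: greatest fixpoint, start Z0 = {Sync, Halt, Idle}, keep only states in Sat with some successor in Z. Z1 = {Sync, Idle}; fixed.
Sat(EG ~crit) = {Sync, Idle}
A[crit U EG ~crit]: least fixpoint, start Z0 = Sat(EG ~crit) = {Sync, Idle}, add states in Sat(crit) with every successor in Z. Z1 = {Sync, Req, Idle}; Z2 = {Sync, Req, Busy, Idle}; Z3 = {Sync, Req, Busy, Idle, Send}; fixed.
Sat(A[crit U EG ~crit]) = {Sync, Req, Busy, Idle, Send}
AG A[crit U EG ~crit]: greatest fixpoint, start Z0 = {Sync, Req, Busy, Idle, Send}, keep only states in Sat with every successor in Z. Already a fixed point.
Sat(AG A[crit U EG ~crit]) = {Sync, Req, Busy, Idle, Send}
Halt ∉ Sat(AG A[crit U EG ~crit]) = {Sync, Req, Busy, Idle, Send}, so the formula does not hold at Halt.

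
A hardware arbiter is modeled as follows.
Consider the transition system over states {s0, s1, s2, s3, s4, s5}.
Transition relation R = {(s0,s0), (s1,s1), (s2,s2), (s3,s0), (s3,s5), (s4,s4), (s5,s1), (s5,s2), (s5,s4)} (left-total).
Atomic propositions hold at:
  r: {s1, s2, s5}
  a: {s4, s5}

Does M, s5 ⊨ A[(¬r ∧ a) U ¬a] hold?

No

Sat(¬r) = {s0, s3, s4}
Sat(¬r ∧ a) = {s4}
Sat(¬a) = {s0, s1, s2, s3}
A[(¬r ∧ a) U ¬a]: least fixpoint, start Z0 = Sat(¬a) = {s0, s1, s2, s3}, add states in Sat(¬r ∧ a) with every successor in Z. Already a fixed point.
Sat(A[(¬r ∧ a) U ¬a]) = {s0, s1, s2, s3}
s5 ∉ Sat(A[(¬r ∧ a) U ¬a]) = {s0, s1, s2, s3}, so the formula does not hold at s5.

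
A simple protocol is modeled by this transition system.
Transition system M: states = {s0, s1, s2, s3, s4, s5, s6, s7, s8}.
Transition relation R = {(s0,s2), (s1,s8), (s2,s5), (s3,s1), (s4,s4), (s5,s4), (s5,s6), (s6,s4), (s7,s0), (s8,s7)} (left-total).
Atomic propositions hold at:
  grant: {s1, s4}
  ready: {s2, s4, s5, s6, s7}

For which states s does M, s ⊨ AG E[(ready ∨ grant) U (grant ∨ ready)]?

{s2, s4, s5, s6}

Sat(ready ∨ grant) = {s1, s2, s4, s5, s6, s7}
Sat(grant ∨ ready) = {s1, s2, s4, s5, s6, s7}
E[(ready ∨ grant) U (grant ∨ ready)]: least fixpoint, start Z0 = Sat((grant ∨ ready)) = {s1, s2, s4, s5, s6, s7}, add states in Sat(ready ∨ grant) with some successor in Z. Already a fixed point.
Sat(E[(ready ∨ grant) U (grant ∨ ready)]) = {s1, s2, s4, s5, s6, s7}
AG E[(ready ∨ grant) U (grant ∨ ready)]: greatest fixpoint, start Z0 = {s1, s2, s4, s5, s6, s7}, keep only states in Sat with every successor in Z. Z1 = {s2, s4, s5, s6}; fixed.
Sat(AG E[(ready ∨ grant) U (grant ∨ ready)]) = {s2, s4, s5, s6}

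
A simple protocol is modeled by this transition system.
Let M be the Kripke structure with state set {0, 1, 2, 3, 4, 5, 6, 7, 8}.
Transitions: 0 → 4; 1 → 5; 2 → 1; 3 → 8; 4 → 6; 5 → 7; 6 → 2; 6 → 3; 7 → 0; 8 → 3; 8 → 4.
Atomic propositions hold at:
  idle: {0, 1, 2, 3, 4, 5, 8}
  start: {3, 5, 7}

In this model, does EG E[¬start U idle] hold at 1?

Sat(¬start) = {0, 1, 2, 4, 6, 8}
E[¬start U idle]: least fixpoint, start Z0 = Sat(idle) = {0, 1, 2, 3, 4, 5, 8}, add states in Sat(¬start) with some successor in Z. Z1 = {0, 1, 2, 3, 4, 5, 6, 8}; fixed.
Sat(E[¬start U idle]) = {0, 1, 2, 3, 4, 5, 6, 8}
EG E[¬start U idle]: greatest fixpoint, start Z0 = {0, 1, 2, 3, 4, 5, 6, 8}, keep only states in Sat with some successor in Z. Z1 = {0, 1, 2, 3, 4, 6, 8}; Z2 = {0, 2, 3, 4, 6, 8}; Z3 = {0, 3, 4, 6, 8}; fixed.
Sat(EG E[¬start U idle]) = {0, 3, 4, 6, 8}
1 ∉ Sat(EG E[¬start U idle]) = {0, 3, 4, 6, 8}, so the formula does not hold at 1.

No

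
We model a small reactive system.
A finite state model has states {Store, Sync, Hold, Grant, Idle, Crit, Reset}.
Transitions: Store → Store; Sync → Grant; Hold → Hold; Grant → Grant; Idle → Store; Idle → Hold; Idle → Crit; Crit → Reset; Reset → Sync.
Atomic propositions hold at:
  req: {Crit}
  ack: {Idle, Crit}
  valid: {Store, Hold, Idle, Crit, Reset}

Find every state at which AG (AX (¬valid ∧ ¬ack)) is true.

Sat(¬valid) = {Sync, Grant}
Sat(¬ack) = {Store, Sync, Hold, Grant, Reset}
Sat(¬valid ∧ ¬ack) = {Sync, Grant}
Sat(AX (¬valid ∧ ¬ack)) = {s : every successor in {Sync, Grant}} = {Sync, Grant, Reset}
AG (AX (¬valid ∧ ¬ack)): greatest fixpoint, start Z0 = {Sync, Grant, Reset}, keep only states in Sat with every successor in Z. Already a fixed point.
Sat(AG (AX (¬valid ∧ ¬ack))) = {Sync, Grant, Reset}

{Sync, Grant, Reset}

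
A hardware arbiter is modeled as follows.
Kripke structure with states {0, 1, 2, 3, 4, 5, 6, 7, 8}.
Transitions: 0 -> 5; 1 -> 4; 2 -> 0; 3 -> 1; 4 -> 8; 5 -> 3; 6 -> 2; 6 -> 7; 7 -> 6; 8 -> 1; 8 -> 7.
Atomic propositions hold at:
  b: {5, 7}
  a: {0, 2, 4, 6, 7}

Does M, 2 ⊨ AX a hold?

Yes

Sat(AX a) = {s : every successor in {0, 2, 4, 6, 7}} = {1, 2, 6, 7}
2 ∈ Sat(AX a) = {1, 2, 6, 7}, so the formula holds at 2.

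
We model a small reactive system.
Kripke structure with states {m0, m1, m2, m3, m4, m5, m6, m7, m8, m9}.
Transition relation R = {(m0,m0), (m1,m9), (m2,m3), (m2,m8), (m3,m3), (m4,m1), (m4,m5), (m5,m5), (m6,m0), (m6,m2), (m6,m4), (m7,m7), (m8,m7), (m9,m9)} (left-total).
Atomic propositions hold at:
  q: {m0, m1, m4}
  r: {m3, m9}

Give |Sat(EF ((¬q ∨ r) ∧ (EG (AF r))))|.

Sat(¬q) = {m2, m3, m5, m6, m7, m8, m9}
Sat(¬q ∨ r) = {m2, m3, m5, m6, m7, m8, m9}
AF r: least fixpoint, start Z0 = {m3, m9}, add states with every successor in Z. Z1 = {m1, m3, m9}; fixed.
Sat(AF r) = {m1, m3, m9}
EG (AF r): greatest fixpoint, start Z0 = {m1, m3, m9}, keep only states in Sat with some successor in Z. Already a fixed point.
Sat(EG (AF r)) = {m1, m3, m9}
Sat((¬q ∨ r) ∧ (EG (AF r))) = {m3, m9}
EF ((¬q ∨ r) ∧ (EG (AF r))): least fixpoint, start Z0 = {m3, m9}, add states with some successor in Z. Z1 = {m1, m2, m3, m9}; Z2 = {m1, m2, m3, m4, m6, m9}; fixed.
Sat(EF ((¬q ∨ r) ∧ (EG (AF r)))) = {m1, m2, m3, m4, m6, m9}
|Sat(EF ((¬q ∨ r) ∧ (EG (AF r))))| = |{m1, m2, m3, m4, m6, m9}| = 6.

6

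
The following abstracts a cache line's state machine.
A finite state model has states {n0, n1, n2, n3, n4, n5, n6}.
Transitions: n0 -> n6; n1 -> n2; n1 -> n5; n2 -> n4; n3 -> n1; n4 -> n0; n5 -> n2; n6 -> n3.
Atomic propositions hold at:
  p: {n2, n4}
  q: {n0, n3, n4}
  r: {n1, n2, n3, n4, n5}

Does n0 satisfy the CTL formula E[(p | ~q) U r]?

No

Sat(~q) = {n1, n2, n5, n6}
Sat(p | ~q) = {n1, n2, n4, n5, n6}
E[(p | ~q) U r]: least fixpoint, start Z0 = Sat(r) = {n1, n2, n3, n4, n5}, add states in Sat(p | ~q) with some successor in Z. Z1 = {n1, n2, n3, n4, n5, n6}; fixed.
Sat(E[(p | ~q) U r]) = {n1, n2, n3, n4, n5, n6}
n0 ∉ Sat(E[(p | ~q) U r]) = {n1, n2, n3, n4, n5, n6}, so the formula does not hold at n0.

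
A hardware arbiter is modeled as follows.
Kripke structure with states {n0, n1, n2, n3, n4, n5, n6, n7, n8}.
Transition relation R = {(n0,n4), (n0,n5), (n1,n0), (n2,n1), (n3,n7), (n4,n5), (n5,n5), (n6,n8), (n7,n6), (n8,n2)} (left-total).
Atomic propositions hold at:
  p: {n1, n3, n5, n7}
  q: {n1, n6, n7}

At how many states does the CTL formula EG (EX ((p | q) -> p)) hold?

Sat(p | q) = {n1, n3, n5, n6, n7}
Sat((p | q) -> p) = {n0, n1, n2, n3, n4, n5, n7, n8}
Sat(EX ((p | q) -> p)) = {s : some successor in {n0, n1, n2, n3, n4, n5, n7, n8}} = {n0, n1, n2, n3, n4, n5, n6, n8}
EG (EX ((p | q) -> p)): greatest fixpoint, start Z0 = {n0, n1, n2, n3, n4, n5, n6, n8}, keep only states in Sat with some successor in Z. Z1 = {n0, n1, n2, n4, n5, n6, n8}; fixed.
Sat(EG (EX ((p | q) -> p))) = {n0, n1, n2, n4, n5, n6, n8}
|Sat(EG (EX ((p | q) -> p)))| = |{n0, n1, n2, n4, n5, n6, n8}| = 7.

7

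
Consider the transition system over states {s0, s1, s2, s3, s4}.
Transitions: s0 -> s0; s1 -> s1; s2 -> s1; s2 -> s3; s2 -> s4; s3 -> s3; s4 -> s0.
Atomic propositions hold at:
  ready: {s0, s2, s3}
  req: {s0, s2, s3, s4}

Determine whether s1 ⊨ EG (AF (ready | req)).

Sat(ready | req) = {s0, s2, s3, s4}
AF (ready | req): least fixpoint, start Z0 = {s0, s2, s3, s4}, add states with every successor in Z. Already a fixed point.
Sat(AF (ready | req)) = {s0, s2, s3, s4}
EG (AF (ready | req)): greatest fixpoint, start Z0 = {s0, s2, s3, s4}, keep only states in Sat with some successor in Z. Already a fixed point.
Sat(EG (AF (ready | req))) = {s0, s2, s3, s4}
s1 ∉ Sat(EG (AF (ready | req))) = {s0, s2, s3, s4}, so the formula does not hold at s1.

No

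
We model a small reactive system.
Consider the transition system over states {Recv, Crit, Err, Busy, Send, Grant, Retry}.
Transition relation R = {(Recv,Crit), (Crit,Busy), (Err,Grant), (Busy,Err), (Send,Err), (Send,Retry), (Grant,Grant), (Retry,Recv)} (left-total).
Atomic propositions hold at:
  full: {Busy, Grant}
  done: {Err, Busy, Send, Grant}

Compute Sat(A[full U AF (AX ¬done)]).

Sat(¬done) = {Recv, Crit, Retry}
Sat(AX ¬done) = {s : every successor in {Recv, Crit, Retry}} = {Recv, Retry}
AF (AX ¬done): least fixpoint, start Z0 = {Recv, Retry}, add states with every successor in Z. Already a fixed point.
Sat(AF (AX ¬done)) = {Recv, Retry}
A[full U AF (AX ¬done)]: least fixpoint, start Z0 = Sat(AF (AX ¬done)) = {Recv, Retry}, add states in Sat(full) with every successor in Z. Already a fixed point.
Sat(A[full U AF (AX ¬done)]) = {Recv, Retry}

{Recv, Retry}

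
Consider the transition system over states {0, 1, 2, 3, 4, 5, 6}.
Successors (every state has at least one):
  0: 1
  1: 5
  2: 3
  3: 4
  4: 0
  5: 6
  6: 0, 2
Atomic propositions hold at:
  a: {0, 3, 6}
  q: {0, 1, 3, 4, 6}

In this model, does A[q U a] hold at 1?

A[q U a]: least fixpoint, start Z0 = Sat(a) = {0, 3, 6}, add states in Sat(q) with every successor in Z. Z1 = {0, 3, 4, 6}; fixed.
Sat(A[q U a]) = {0, 3, 4, 6}
1 ∉ Sat(A[q U a]) = {0, 3, 4, 6}, so the formula does not hold at 1.

No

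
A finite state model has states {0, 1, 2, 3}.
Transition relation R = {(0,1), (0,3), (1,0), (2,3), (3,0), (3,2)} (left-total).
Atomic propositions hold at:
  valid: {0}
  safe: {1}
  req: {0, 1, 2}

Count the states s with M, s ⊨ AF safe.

AF safe: least fixpoint, start Z0 = {1}, add states with every successor in Z. Already a fixed point.
Sat(AF safe) = {1}
|Sat(AF safe)| = |{1}| = 1.

1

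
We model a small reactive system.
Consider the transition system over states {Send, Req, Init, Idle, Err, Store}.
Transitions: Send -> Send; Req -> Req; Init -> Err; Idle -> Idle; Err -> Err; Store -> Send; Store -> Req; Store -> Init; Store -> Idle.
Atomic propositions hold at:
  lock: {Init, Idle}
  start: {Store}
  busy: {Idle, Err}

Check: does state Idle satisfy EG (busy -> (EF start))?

EF start: least fixpoint, start Z0 = {Store}, add states with some successor in Z. Already a fixed point.
Sat(EF start) = {Store}
Sat(busy -> (EF start)) = {Send, Req, Init, Store}
EG (busy -> (EF start)): greatest fixpoint, start Z0 = {Send, Req, Init, Store}, keep only states in Sat with some successor in Z. Z1 = {Send, Req, Store}; fixed.
Sat(EG (busy -> (EF start))) = {Send, Req, Store}
Idle ∉ Sat(EG (busy -> (EF start))) = {Send, Req, Store}, so the formula does not hold at Idle.

No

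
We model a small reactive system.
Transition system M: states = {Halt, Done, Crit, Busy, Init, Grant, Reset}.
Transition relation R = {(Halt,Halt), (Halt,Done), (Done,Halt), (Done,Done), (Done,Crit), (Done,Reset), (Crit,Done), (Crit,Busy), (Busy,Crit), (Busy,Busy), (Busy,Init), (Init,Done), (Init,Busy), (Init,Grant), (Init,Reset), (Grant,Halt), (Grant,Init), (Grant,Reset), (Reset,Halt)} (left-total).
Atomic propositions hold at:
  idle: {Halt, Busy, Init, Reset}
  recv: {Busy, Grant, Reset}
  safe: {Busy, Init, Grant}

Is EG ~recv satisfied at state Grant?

Sat(~recv) = {Halt, Done, Crit, Init}
EG ~recv: greatest fixpoint, start Z0 = {Halt, Done, Crit, Init}, keep only states in Sat with some successor in Z. Already a fixed point.
Sat(EG ~recv) = {Halt, Done, Crit, Init}
Grant ∉ Sat(EG ~recv) = {Halt, Done, Crit, Init}, so the formula does not hold at Grant.

No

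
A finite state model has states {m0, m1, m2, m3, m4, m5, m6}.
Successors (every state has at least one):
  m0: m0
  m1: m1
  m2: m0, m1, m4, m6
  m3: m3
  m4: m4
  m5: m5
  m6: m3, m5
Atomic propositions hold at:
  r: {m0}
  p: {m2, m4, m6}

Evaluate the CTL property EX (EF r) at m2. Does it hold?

Yes

EF r: least fixpoint, start Z0 = {m0}, add states with some successor in Z. Z1 = {m0, m2}; fixed.
Sat(EF r) = {m0, m2}
Sat(EX (EF r)) = {s : some successor in {m0, m2}} = {m0, m2}
m2 ∈ Sat(EX (EF r)) = {m0, m2}, so the formula holds at m2.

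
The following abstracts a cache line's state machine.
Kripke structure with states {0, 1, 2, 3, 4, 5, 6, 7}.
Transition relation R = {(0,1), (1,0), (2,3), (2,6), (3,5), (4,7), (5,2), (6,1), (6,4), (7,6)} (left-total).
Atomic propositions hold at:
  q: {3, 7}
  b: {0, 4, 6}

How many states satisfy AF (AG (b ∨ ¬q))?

Sat(¬q) = {0, 1, 2, 4, 5, 6}
Sat(b ∨ ¬q) = {0, 1, 2, 4, 5, 6}
AG (b ∨ ¬q): greatest fixpoint, start Z0 = {0, 1, 2, 4, 5, 6}, keep only states in Sat with every successor in Z. Z1 = {0, 1, 5, 6}; Z2 = {0, 1}; fixed.
Sat(AG (b ∨ ¬q)) = {0, 1}
AF (AG (b ∨ ¬q)): least fixpoint, start Z0 = {0, 1}, add states with every successor in Z. Already a fixed point.
Sat(AF (AG (b ∨ ¬q))) = {0, 1}
|Sat(AF (AG (b ∨ ¬q)))| = |{0, 1}| = 2.

2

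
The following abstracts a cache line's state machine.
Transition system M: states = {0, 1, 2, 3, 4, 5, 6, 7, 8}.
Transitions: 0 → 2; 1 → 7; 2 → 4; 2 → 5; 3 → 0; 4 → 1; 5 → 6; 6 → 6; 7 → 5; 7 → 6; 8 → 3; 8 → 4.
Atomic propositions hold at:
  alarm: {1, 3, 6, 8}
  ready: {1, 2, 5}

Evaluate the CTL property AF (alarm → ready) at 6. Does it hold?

No

Sat(alarm → ready) = {0, 1, 2, 4, 5, 7}
AF (alarm → ready): least fixpoint, start Z0 = {0, 1, 2, 4, 5, 7}, add states with every successor in Z. Z1 = {0, 1, 2, 3, 4, 5, 7}; Z2 = {0, 1, 2, 3, 4, 5, 7, 8}; fixed.
Sat(AF (alarm → ready)) = {0, 1, 2, 3, 4, 5, 7, 8}
6 ∉ Sat(AF (alarm → ready)) = {0, 1, 2, 3, 4, 5, 7, 8}, so the formula does not hold at 6.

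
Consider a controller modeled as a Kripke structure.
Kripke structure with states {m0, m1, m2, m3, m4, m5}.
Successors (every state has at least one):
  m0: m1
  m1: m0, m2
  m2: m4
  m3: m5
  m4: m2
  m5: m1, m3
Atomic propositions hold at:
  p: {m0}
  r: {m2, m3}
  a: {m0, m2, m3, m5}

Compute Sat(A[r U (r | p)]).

{m0, m2, m3}

Sat(r | p) = {m0, m2, m3}
A[r U (r | p)]: least fixpoint, start Z0 = Sat((r | p)) = {m0, m2, m3}, add states in Sat(r) with every successor in Z. Already a fixed point.
Sat(A[r U (r | p)]) = {m0, m2, m3}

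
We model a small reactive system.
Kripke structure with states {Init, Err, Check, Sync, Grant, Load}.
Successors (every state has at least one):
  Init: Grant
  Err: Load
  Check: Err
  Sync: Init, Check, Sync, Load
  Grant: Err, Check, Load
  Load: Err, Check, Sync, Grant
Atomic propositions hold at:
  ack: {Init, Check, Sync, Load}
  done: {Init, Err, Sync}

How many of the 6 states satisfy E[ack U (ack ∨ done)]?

5

Sat(ack ∨ done) = {Init, Err, Check, Sync, Load}
E[ack U (ack ∨ done)]: least fixpoint, start Z0 = Sat((ack ∨ done)) = {Init, Err, Check, Sync, Load}, add states in Sat(ack) with some successor in Z. Already a fixed point.
Sat(E[ack U (ack ∨ done)]) = {Init, Err, Check, Sync, Load}
|Sat(E[ack U (ack ∨ done)])| = |{Init, Err, Check, Sync, Load}| = 5.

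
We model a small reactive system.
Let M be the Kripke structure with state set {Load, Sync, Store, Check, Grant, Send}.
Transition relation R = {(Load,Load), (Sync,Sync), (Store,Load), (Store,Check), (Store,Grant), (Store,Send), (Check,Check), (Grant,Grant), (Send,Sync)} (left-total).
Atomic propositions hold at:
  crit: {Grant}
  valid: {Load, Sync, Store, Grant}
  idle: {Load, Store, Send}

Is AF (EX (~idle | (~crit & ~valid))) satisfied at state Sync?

Yes

Sat(~idle) = {Sync, Check, Grant}
Sat(~crit) = {Load, Sync, Store, Check, Send}
Sat(~valid) = {Check, Send}
Sat(~crit & ~valid) = {Check, Send}
Sat(~idle | (~crit & ~valid)) = {Sync, Check, Grant, Send}
Sat(EX (~idle | (~crit & ~valid))) = {s : some successor in {Sync, Check, Grant, Send}} = {Sync, Store, Check, Grant, Send}
AF (EX (~idle | (~crit & ~valid))): least fixpoint, start Z0 = {Sync, Store, Check, Grant, Send}, add states with every successor in Z. Already a fixed point.
Sat(AF (EX (~idle | (~crit & ~valid)))) = {Sync, Store, Check, Grant, Send}
Sync ∈ Sat(AF (EX (~idle | (~crit & ~valid)))) = {Sync, Store, Check, Grant, Send}, so the formula holds at Sync.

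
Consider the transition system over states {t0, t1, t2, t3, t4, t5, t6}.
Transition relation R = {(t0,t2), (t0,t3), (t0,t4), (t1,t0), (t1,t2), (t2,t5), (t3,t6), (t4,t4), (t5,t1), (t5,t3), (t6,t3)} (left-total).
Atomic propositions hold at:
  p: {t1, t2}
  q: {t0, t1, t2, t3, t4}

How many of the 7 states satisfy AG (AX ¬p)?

Sat(¬p) = {t0, t3, t4, t5, t6}
Sat(AX ¬p) = {s : every successor in {t0, t3, t4, t5, t6}} = {t2, t3, t4, t6}
AG (AX ¬p): greatest fixpoint, start Z0 = {t2, t3, t4, t6}, keep only states in Sat with every successor in Z. Z1 = {t3, t4, t6}; fixed.
Sat(AG (AX ¬p)) = {t3, t4, t6}
|Sat(AG (AX ¬p))| = |{t3, t4, t6}| = 3.

3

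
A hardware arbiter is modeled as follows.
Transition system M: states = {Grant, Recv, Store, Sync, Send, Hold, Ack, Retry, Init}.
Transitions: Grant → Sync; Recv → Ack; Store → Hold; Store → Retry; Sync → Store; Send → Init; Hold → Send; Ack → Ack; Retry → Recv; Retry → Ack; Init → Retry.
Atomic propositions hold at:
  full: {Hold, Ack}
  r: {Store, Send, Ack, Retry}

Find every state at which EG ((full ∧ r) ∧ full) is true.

Sat(full ∧ r) = {Ack}
Sat((full ∧ r) ∧ full) = {Ack}
EG ((full ∧ r) ∧ full): greatest fixpoint, start Z0 = {Ack}, keep only states in Sat with some successor in Z. Already a fixed point.
Sat(EG ((full ∧ r) ∧ full)) = {Ack}

{Ack}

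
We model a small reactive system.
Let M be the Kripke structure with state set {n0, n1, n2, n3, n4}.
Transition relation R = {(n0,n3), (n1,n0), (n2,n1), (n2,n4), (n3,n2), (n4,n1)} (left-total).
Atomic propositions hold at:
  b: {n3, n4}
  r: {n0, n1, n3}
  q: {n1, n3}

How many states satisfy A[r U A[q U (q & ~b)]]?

Sat(~b) = {n0, n1, n2}
Sat(q & ~b) = {n1}
A[q U (q & ~b)]: least fixpoint, start Z0 = Sat((q & ~b)) = {n1}, add states in Sat(q) with every successor in Z. Already a fixed point.
Sat(A[q U (q & ~b)]) = {n1}
A[r U A[q U (q & ~b)]]: least fixpoint, start Z0 = Sat(A[q U (q & ~b)]) = {n1}, add states in Sat(r) with every successor in Z. Already a fixed point.
Sat(A[r U A[q U (q & ~b)]]) = {n1}
|Sat(A[r U A[q U (q & ~b)]])| = |{n1}| = 1.

1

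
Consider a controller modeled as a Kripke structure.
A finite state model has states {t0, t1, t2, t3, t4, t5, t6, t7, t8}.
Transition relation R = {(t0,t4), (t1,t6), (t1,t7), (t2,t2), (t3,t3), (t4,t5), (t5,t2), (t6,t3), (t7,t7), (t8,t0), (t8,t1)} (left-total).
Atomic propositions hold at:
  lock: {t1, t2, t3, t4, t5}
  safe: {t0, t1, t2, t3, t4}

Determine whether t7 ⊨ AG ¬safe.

Yes

Sat(¬safe) = {t5, t6, t7, t8}
AG ¬safe: greatest fixpoint, start Z0 = {t5, t6, t7, t8}, keep only states in Sat with every successor in Z. Z1 = {t7}; fixed.
Sat(AG ¬safe) = {t7}
t7 ∈ Sat(AG ¬safe) = {t7}, so the formula holds at t7.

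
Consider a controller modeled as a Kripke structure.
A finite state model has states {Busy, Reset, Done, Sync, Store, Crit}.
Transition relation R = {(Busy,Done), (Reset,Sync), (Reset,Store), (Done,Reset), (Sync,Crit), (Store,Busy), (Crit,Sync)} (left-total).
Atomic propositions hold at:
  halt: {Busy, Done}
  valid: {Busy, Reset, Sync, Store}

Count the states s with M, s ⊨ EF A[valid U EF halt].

EF halt: least fixpoint, start Z0 = {Busy, Done}, add states with some successor in Z. Z1 = {Busy, Done, Store}; Z2 = {Busy, Reset, Done, Store}; fixed.
Sat(EF halt) = {Busy, Reset, Done, Store}
A[valid U EF halt]: least fixpoint, start Z0 = Sat(EF halt) = {Busy, Reset, Done, Store}, add states in Sat(valid) with every successor in Z. Already a fixed point.
Sat(A[valid U EF halt]) = {Busy, Reset, Done, Store}
EF A[valid U EF halt]: least fixpoint, start Z0 = {Busy, Reset, Done, Store}, add states with some successor in Z. Already a fixed point.
Sat(EF A[valid U EF halt]) = {Busy, Reset, Done, Store}
|Sat(EF A[valid U EF halt])| = |{Busy, Reset, Done, Store}| = 4.

4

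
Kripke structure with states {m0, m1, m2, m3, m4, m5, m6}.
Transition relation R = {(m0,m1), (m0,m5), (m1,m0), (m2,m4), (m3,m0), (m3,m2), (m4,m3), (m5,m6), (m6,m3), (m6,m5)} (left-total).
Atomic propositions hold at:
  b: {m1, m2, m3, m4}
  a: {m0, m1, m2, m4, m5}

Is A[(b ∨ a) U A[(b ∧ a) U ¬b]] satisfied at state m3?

Sat(b ∨ a) = {m0, m1, m2, m3, m4, m5}
Sat(b ∧ a) = {m1, m2, m4}
Sat(¬b) = {m0, m5, m6}
A[(b ∧ a) U ¬b]: least fixpoint, start Z0 = Sat(¬b) = {m0, m5, m6}, add states in Sat(b ∧ a) with every successor in Z. Z1 = {m0, m1, m5, m6}; fixed.
Sat(A[(b ∧ a) U ¬b]) = {m0, m1, m5, m6}
A[(b ∨ a) U A[(b ∧ a) U ¬b]]: least fixpoint, start Z0 = Sat(A[(b ∧ a) U ¬b]) = {m0, m1, m5, m6}, add states in Sat(b ∨ a) with every successor in Z. Already a fixed point.
Sat(A[(b ∨ a) U A[(b ∧ a) U ¬b]]) = {m0, m1, m5, m6}
m3 ∉ Sat(A[(b ∨ a) U A[(b ∧ a) U ¬b]]) = {m0, m1, m5, m6}, so the formula does not hold at m3.

No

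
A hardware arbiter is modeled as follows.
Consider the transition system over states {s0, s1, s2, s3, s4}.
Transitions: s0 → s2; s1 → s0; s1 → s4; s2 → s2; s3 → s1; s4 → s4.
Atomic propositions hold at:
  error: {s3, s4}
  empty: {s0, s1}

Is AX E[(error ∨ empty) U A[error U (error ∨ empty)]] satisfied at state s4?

Sat(error ∨ empty) = {s0, s1, s3, s4}
A[error U (error ∨ empty)]: least fixpoint, start Z0 = Sat((error ∨ empty)) = {s0, s1, s3, s4}, add states in Sat(error) with every successor in Z. Already a fixed point.
Sat(A[error U (error ∨ empty)]) = {s0, s1, s3, s4}
E[(error ∨ empty) U A[error U (error ∨ empty)]]: least fixpoint, start Z0 = Sat(A[error U (error ∨ empty)]) = {s0, s1, s3, s4}, add states in Sat(error ∨ empty) with some successor in Z. Already a fixed point.
Sat(E[(error ∨ empty) U A[error U (error ∨ empty)]]) = {s0, s1, s3, s4}
Sat(AX E[(error ∨ empty) U A[error U (error ∨ empty)]]) = {s : every successor in {s0, s1, s3, s4}} = {s1, s3, s4}
s4 ∈ Sat(AX E[(error ∨ empty) U A[error U (error ∨ empty)]]) = {s1, s3, s4}, so the formula holds at s4.

Yes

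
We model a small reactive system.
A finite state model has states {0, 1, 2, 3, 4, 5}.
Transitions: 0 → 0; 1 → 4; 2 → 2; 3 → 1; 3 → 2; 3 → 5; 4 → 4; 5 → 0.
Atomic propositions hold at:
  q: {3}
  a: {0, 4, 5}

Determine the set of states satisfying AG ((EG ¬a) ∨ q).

{2}

Sat(¬a) = {1, 2, 3}
EG ¬a: greatest fixpoint, start Z0 = {1, 2, 3}, keep only states in Sat with some successor in Z. Z1 = {2, 3}; fixed.
Sat(EG ¬a) = {2, 3}
Sat((EG ¬a) ∨ q) = {2, 3}
AG ((EG ¬a) ∨ q): greatest fixpoint, start Z0 = {2, 3}, keep only states in Sat with every successor in Z. Z1 = {2}; fixed.
Sat(AG ((EG ¬a) ∨ q)) = {2}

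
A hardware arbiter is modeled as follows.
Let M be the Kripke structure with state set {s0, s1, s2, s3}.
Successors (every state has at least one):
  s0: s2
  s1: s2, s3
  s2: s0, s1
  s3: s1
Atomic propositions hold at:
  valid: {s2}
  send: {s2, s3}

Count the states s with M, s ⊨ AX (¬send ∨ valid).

3

Sat(¬send) = {s0, s1}
Sat(¬send ∨ valid) = {s0, s1, s2}
Sat(AX (¬send ∨ valid)) = {s : every successor in {s0, s1, s2}} = {s0, s2, s3}
|Sat(AX (¬send ∨ valid))| = |{s0, s2, s3}| = 3.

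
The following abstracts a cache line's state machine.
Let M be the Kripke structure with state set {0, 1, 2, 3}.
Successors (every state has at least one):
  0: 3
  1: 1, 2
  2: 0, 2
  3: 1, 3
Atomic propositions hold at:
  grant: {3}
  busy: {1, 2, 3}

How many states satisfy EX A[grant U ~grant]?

3

Sat(~grant) = {0, 1, 2}
A[grant U ~grant]: least fixpoint, start Z0 = Sat(~grant) = {0, 1, 2}, add states in Sat(grant) with every successor in Z. Already a fixed point.
Sat(A[grant U ~grant]) = {0, 1, 2}
Sat(EX A[grant U ~grant]) = {s : some successor in {0, 1, 2}} = {1, 2, 3}
|Sat(EX A[grant U ~grant])| = |{1, 2, 3}| = 3.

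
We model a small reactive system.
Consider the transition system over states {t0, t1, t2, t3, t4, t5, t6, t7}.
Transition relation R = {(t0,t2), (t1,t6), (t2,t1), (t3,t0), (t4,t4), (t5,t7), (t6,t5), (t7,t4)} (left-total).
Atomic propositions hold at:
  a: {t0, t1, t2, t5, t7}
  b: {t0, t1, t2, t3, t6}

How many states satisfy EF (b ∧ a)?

Sat(b ∧ a) = {t0, t1, t2}
EF (b ∧ a): least fixpoint, start Z0 = {t0, t1, t2}, add states with some successor in Z. Z1 = {t0, t1, t2, t3}; fixed.
Sat(EF (b ∧ a)) = {t0, t1, t2, t3}
|Sat(EF (b ∧ a))| = |{t0, t1, t2, t3}| = 4.

4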